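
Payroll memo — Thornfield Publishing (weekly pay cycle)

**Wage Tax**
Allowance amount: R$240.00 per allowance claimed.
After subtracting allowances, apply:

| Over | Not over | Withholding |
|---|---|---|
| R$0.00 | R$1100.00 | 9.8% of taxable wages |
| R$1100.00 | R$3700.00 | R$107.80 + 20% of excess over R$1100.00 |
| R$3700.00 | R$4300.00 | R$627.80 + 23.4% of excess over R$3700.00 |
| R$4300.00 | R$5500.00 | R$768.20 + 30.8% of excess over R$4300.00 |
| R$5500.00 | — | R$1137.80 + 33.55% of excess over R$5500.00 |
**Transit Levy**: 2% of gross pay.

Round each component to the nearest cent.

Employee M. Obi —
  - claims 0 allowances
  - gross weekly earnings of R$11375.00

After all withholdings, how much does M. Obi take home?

R$8038.64

Wage Tax: taxable = R$11375.00
  R$1137.80 + 33.55% × (R$11375.00 − R$5500.00) = R$1137.80 + 33.55% × R$5875.00 = R$3108.86
Transit Levy: 2% × R$11375.00 = R$227.50
Total withheld: R$3108.86 + R$227.50 = R$3336.36
Net pay: R$11375.00 − R$3336.36 = R$8038.64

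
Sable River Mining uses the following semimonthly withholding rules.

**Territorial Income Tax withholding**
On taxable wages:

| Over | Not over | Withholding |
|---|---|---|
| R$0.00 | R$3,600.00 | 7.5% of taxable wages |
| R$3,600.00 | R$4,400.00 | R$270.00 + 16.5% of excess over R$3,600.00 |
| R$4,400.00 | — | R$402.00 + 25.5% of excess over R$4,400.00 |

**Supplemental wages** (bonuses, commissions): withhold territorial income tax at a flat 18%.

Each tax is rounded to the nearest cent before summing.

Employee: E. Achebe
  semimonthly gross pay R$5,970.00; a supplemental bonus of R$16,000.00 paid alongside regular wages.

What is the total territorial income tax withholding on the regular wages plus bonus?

R$3,682.35

Territorial Income Tax: taxable = R$5,970.00
  R$402.00 + 25.5% × (R$5,970.00 − R$4,400.00) = R$402.00 + 25.5% × R$1,570.00 = R$802.35
Supplemental (18% flat on bonus): 18% × R$16,000.00 = R$2,880.00
Total territorial income tax: R$802.35 + R$2,880.00 = R$3,682.35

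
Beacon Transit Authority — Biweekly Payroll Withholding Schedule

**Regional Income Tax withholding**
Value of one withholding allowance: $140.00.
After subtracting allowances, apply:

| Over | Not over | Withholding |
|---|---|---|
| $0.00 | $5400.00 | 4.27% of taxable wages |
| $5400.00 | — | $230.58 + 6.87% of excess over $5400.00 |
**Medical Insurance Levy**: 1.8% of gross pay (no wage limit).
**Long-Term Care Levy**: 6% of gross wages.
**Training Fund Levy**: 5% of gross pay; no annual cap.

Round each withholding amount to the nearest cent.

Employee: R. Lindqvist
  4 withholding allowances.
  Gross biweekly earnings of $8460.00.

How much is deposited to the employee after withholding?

Regional Income Tax: taxable = $8460.00 − 4×$140.00 = $7900.00
  $230.58 + 6.87% × ($7900.00 − $5400.00) = $230.58 + 6.87% × $2500.00 = $402.33
Medical Insurance Levy: 1.8% × $8460.00 = $152.28
Long-Term Care Levy: 6% × $8460.00 = $507.60
Training Fund Levy: 5% × $8460.00 = $423.00
Total withheld: $402.33 + $152.28 + $507.60 + $423.00 = $1485.21
Net pay: $8460.00 − $1485.21 = $6974.79

$6974.79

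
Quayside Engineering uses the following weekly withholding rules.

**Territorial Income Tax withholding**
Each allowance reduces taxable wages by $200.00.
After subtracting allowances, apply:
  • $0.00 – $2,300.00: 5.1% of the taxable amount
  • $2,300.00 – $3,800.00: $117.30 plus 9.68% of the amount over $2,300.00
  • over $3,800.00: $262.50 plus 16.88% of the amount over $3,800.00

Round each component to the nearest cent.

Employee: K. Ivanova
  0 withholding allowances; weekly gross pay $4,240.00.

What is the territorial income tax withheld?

Territorial Income Tax: taxable = $4,240.00
  $262.50 + 16.88% × ($4,240.00 − $3,800.00) = $262.50 + 16.88% × $440.00 = $336.77

$336.77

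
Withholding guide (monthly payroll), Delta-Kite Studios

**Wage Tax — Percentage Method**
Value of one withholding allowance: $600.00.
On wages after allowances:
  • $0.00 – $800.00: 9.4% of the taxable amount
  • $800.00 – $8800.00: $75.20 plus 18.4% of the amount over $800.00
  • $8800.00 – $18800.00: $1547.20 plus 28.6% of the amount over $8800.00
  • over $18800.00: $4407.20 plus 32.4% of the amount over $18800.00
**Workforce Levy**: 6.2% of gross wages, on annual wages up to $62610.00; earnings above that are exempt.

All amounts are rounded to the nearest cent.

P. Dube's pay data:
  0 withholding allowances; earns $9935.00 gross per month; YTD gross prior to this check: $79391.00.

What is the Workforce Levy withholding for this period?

$0.00

Workforce Levy: YTD $79391.00 ≥ cap $62610.00 → $0.00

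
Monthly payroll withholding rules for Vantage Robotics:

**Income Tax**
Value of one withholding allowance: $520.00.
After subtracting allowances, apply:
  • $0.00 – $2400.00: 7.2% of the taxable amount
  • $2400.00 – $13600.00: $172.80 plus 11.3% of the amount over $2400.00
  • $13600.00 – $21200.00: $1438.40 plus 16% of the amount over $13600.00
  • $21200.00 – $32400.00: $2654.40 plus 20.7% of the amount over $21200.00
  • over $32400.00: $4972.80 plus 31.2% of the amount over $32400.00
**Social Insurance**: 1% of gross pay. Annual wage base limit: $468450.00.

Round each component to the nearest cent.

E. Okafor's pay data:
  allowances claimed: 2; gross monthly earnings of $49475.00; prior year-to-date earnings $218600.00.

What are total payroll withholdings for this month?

$10470.47

Income Tax: taxable = $49475.00 − 2×$520.00 = $48435.00
  $4972.80 + 31.2% × ($48435.00 − $32400.00) = $4972.80 + 31.2% × $16035.00 = $9975.72
Social Insurance: 1% × $49475.00 = $494.75
Total: $9975.72 + $494.75 = $10470.47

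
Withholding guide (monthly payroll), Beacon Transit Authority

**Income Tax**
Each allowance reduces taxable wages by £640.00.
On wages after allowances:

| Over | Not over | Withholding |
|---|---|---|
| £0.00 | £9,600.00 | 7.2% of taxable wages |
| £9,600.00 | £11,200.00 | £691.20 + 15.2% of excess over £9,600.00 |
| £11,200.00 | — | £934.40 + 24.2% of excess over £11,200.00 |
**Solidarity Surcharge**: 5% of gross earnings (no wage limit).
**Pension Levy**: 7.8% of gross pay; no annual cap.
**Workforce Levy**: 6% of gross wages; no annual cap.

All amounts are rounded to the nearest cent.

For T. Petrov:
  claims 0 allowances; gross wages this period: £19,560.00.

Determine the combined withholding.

Income Tax: taxable = £19,560.00
  £934.40 + 24.2% × (£19,560.00 − £11,200.00) = £934.40 + 24.2% × £8,360.00 = £2,957.52
Solidarity Surcharge: 5% × £19,560.00 = £978.00
Pension Levy: 7.8% × £19,560.00 = £1,525.68
Workforce Levy: 6% × £19,560.00 = £1,173.60
Total: £2,957.52 + £978.00 + £1,525.68 + £1,173.60 = £6,634.80

£6,634.80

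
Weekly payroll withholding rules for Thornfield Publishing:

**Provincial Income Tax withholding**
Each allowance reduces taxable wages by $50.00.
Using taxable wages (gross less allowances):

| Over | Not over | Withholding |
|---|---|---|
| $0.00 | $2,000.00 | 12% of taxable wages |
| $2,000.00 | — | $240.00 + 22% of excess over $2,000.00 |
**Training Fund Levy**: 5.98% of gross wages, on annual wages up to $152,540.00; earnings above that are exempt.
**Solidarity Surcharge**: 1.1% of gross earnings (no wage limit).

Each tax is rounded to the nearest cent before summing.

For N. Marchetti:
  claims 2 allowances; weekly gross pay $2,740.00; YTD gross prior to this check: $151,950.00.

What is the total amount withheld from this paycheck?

Provincial Income Tax: taxable = $2,740.00 − 2×$50.00 = $2,640.00
  $240.00 + 22% × ($2,640.00 − $2,000.00) = $240.00 + 22% × $640.00 = $380.80
Training Fund Levy: cap $152,540.00 − YTD $151,950.00 = $590.00 subject; 5.98% × $590.00 = $35.28
Solidarity Surcharge: 1.1% × $2,740.00 = $30.14
Total: $380.80 + $35.28 + $30.14 = $446.22

$446.22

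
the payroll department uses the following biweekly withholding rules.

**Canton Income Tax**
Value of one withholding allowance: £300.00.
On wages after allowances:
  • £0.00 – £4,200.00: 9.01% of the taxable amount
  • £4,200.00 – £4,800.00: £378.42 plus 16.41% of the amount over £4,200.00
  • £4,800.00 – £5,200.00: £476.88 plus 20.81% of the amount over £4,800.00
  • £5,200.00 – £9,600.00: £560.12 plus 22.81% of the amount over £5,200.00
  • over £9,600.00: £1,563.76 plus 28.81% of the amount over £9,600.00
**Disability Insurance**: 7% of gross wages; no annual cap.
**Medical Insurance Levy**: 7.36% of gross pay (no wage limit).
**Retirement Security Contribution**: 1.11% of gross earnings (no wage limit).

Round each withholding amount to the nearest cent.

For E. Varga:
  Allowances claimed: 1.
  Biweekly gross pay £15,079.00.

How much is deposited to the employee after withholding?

£9,690.45

Canton Income Tax: taxable = £15,079.00 − 1×£300.00 = £14,779.00
  £1,563.76 + 28.81% × (£14,779.00 − £9,600.00) = £1,563.76 + 28.81% × £5,179.00 = £3,055.83
Disability Insurance: 7% × £15,079.00 = £1,055.53
Medical Insurance Levy: 7.36% × £15,079.00 = £1,109.81
Retirement Security Contribution: 1.11% × £15,079.00 = £167.38
Total withheld: £3,055.83 + £1,055.53 + £1,109.81 + £167.38 = £5,388.55
Net pay: £15,079.00 − £5,388.55 = £9,690.45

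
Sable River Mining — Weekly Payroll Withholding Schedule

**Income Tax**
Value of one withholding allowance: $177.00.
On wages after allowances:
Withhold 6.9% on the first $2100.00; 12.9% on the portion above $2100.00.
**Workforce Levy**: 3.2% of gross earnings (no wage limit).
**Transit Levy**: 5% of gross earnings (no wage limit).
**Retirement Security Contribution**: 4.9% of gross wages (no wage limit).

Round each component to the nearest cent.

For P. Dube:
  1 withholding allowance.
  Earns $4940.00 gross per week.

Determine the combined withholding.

$1135.57

Income Tax: taxable = $4940.00 − 1×$177.00 = $4763.00
  $144.90 + 12.9% × ($4763.00 − $2100.00) = $144.90 + 12.9% × $2663.00 = $488.43
Workforce Levy: 3.2% × $4940.00 = $158.08
Transit Levy: 5% × $4940.00 = $247.00
Retirement Security Contribution: 4.9% × $4940.00 = $242.06
Total: $488.43 + $158.08 + $247.00 + $242.06 = $1135.57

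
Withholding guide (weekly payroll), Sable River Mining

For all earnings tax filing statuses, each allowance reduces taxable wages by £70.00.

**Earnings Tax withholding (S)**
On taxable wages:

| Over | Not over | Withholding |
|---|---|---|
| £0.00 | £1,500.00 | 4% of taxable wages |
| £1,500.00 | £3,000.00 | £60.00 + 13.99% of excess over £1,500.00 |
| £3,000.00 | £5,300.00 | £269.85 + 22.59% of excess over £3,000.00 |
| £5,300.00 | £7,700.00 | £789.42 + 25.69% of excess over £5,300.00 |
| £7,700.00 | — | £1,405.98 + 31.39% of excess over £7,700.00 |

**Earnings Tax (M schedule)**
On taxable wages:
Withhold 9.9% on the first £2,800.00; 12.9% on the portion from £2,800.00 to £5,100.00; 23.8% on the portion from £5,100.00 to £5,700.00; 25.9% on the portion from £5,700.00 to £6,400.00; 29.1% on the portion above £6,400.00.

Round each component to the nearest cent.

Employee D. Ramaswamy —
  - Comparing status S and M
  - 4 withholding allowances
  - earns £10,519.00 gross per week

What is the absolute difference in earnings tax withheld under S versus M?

Earnings Tax (S): taxable = £10,519.00 − 4×£70.00 = £10,239.00
  £1,405.98 + 31.39% × (£10,239.00 − £7,700.00) = £1,405.98 + 31.39% × £2,539.00 = £2,202.97
Earnings Tax (M): taxable = £10,519.00 − 4×£70.00 = £10,239.00
  £898.00 + 29.1% × (£10,239.00 − £6,400.00) = £898.00 + 29.1% × £3,839.00 = £2,015.15
Difference: |£2,202.97 − £2,015.15| = £187.82 (higher under S)

£187.82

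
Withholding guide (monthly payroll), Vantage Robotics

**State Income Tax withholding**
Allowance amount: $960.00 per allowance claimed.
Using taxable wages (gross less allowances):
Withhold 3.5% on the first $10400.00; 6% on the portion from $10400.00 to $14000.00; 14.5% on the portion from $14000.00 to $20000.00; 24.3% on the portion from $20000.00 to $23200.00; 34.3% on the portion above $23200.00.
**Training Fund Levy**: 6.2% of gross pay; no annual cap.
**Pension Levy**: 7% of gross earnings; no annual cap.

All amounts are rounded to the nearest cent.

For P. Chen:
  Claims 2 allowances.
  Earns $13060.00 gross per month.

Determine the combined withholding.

State Income Tax: taxable = $13060.00 − 2×$960.00 = $11140.00
  $364.00 + 6% × ($11140.00 − $10400.00) = $364.00 + 6% × $740.00 = $408.40
Training Fund Levy: 6.2% × $13060.00 = $809.72
Pension Levy: 7% × $13060.00 = $914.20
Total: $408.40 + $809.72 + $914.20 = $2132.32

$2132.32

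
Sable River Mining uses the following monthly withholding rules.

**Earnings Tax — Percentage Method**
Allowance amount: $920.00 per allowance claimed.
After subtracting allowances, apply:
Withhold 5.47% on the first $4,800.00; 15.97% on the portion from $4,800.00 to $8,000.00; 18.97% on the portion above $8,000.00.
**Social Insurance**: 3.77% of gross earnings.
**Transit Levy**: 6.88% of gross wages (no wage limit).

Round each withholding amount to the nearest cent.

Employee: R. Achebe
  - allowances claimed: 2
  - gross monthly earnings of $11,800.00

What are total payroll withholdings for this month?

$2,402.11

Earnings Tax: taxable = $11,800.00 − 2×$920.00 = $9,960.00
  $773.60 + 18.97% × ($9,960.00 − $8,000.00) = $773.60 + 18.97% × $1,960.00 = $1,145.41
Social Insurance: 3.77% × $11,800.00 = $444.86
Transit Levy: 6.88% × $11,800.00 = $811.84
Total: $1,145.41 + $444.86 + $811.84 = $2,402.11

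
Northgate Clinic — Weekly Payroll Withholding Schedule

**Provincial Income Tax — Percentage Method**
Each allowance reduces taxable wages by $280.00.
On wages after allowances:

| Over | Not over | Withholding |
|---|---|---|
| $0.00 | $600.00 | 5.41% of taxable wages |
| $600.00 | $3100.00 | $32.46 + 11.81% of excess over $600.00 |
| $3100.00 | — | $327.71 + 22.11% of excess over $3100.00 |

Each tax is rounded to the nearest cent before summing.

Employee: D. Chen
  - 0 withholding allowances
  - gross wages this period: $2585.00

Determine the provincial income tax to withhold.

Provincial Income Tax: taxable = $2585.00
  $32.46 + 11.81% × ($2585.00 − $600.00) = $32.46 + 11.81% × $1985.00 = $266.89

$266.89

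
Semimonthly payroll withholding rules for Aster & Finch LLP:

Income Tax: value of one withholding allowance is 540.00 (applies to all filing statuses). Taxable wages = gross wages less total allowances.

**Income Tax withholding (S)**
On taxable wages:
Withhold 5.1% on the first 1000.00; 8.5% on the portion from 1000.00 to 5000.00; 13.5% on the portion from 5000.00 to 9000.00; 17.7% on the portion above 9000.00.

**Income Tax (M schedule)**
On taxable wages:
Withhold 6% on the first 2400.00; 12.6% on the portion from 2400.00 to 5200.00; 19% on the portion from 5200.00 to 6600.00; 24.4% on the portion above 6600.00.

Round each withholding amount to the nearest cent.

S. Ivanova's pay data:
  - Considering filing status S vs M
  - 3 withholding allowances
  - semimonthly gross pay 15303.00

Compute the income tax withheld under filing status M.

Income Tax (M): taxable = 15303.00 − 3×540.00 = 13683.00
  762.80 + 24.4% × (13683.00 − 6600.00) = 762.80 + 24.4% × 7083.00 = 2491.05

2491.05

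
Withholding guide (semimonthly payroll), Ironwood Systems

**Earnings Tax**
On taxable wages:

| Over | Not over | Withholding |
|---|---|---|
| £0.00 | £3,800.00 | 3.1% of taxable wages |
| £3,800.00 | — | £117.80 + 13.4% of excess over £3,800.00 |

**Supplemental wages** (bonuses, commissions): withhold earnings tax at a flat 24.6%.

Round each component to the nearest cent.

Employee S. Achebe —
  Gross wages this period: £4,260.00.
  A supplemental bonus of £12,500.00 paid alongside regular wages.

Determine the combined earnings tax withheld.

£3,254.44

Earnings Tax: taxable = £4,260.00
  £117.80 + 13.4% × (£4,260.00 − £3,800.00) = £117.80 + 13.4% × £460.00 = £179.44
Supplemental (24.6% flat on bonus): 24.6% × £12,500.00 = £3,075.00
Total earnings tax: £179.44 + £3,075.00 = £3,254.44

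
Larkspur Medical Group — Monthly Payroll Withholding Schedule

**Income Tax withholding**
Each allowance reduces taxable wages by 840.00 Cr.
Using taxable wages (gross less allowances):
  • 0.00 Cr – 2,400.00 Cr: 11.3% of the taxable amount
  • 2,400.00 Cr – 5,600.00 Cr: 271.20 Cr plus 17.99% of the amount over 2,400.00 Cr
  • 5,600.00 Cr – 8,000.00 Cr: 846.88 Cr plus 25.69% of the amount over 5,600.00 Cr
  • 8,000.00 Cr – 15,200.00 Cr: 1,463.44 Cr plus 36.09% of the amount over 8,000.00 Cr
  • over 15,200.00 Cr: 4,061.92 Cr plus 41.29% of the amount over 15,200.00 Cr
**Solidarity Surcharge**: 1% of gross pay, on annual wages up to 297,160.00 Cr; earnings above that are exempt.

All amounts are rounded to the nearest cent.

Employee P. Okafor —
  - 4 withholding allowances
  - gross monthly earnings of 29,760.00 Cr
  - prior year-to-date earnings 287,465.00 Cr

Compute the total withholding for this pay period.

Income Tax: taxable = 29,760.00 Cr − 4×840.00 Cr = 26,400.00 Cr
  4,061.92 Cr + 41.29% × (26,400.00 Cr − 15,200.00 Cr) = 4,061.92 Cr + 41.29% × 11,200.00 Cr = 8,686.40 Cr
Solidarity Surcharge: cap 297,160.00 Cr − YTD 287,465.00 Cr = 9,695.00 Cr subject; 1% × 9,695.00 Cr = 96.95 Cr
Total: 8,686.40 Cr + 96.95 Cr = 8,783.35 Cr

8,783.35 Cr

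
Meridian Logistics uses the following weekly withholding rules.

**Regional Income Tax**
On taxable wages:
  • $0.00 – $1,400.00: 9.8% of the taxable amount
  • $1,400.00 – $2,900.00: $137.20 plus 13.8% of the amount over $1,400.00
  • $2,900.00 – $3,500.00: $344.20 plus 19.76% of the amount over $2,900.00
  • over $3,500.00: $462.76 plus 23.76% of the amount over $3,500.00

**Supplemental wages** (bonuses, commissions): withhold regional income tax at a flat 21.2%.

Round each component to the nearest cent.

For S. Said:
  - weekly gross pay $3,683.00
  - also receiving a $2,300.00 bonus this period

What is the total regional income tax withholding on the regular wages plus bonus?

Regional Income Tax: taxable = $3,683.00
  $462.76 + 23.76% × ($3,683.00 − $3,500.00) = $462.76 + 23.76% × $183.00 = $506.24
Supplemental (21.2% flat on bonus): 21.2% × $2,300.00 = $487.60
Total regional income tax: $506.24 + $487.60 = $993.84

$993.84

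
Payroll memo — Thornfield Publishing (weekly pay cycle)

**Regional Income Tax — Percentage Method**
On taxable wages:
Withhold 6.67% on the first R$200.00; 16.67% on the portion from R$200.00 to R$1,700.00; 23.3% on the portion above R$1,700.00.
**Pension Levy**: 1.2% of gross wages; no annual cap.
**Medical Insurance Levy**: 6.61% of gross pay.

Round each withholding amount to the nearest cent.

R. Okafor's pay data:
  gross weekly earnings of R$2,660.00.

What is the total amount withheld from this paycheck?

R$694.82

Regional Income Tax: taxable = R$2,660.00
  R$263.39 + 23.3% × (R$2,660.00 − R$1,700.00) = R$263.39 + 23.3% × R$960.00 = R$487.07
Pension Levy: 1.2% × R$2,660.00 = R$31.92
Medical Insurance Levy: 6.61% × R$2,660.00 = R$175.83
Total: R$487.07 + R$31.92 + R$175.83 = R$694.82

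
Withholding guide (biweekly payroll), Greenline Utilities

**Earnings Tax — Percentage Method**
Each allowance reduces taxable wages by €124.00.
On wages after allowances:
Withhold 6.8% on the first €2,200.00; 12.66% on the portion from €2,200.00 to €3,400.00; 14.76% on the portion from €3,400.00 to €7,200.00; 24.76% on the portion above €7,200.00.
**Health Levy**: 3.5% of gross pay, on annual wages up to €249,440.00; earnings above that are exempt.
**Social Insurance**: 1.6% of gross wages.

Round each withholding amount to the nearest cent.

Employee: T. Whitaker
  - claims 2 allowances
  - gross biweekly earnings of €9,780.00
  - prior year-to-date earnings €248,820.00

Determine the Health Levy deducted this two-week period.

€21.70

Health Levy: cap €249,440.00 − YTD €248,820.00 = €620.00 subject; 3.5% × €620.00 = €21.70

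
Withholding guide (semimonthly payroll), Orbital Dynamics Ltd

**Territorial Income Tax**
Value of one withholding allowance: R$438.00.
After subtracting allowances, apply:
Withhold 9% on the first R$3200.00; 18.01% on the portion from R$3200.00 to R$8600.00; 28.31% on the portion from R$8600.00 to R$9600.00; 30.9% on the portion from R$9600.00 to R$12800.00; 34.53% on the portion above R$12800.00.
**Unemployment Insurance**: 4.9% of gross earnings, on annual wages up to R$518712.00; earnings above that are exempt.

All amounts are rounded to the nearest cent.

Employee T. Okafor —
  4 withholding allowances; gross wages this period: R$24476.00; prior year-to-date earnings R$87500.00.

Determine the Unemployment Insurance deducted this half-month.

R$1199.32

Unemployment Insurance: 4.9% × R$24476.00 = R$1199.32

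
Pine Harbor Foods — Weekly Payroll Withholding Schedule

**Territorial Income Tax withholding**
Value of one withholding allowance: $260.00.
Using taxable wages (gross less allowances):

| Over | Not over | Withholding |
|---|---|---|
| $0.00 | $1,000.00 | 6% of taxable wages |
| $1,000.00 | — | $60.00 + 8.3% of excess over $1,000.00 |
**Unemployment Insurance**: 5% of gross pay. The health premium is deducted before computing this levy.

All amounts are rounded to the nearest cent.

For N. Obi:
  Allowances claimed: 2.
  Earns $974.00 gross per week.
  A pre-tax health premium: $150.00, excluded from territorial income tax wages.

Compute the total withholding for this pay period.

Territorial Income Tax: taxable = $974.00 − $150.00 − 2×$260.00 = $304.00
  6% × $304.00 = $18.24
Unemployment Insurance: 5% × $824.00 = $41.20
Total: $18.24 + $41.20 = $59.44

$59.44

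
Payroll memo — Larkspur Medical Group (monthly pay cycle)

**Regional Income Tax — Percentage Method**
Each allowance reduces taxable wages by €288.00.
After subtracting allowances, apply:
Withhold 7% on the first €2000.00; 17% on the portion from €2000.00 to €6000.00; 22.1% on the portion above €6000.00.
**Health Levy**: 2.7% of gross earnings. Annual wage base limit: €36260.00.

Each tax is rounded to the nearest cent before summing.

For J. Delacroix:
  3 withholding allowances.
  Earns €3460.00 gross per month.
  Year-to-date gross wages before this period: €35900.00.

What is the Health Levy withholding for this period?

Health Levy: cap €36260.00 − YTD €35900.00 = €360.00 subject; 2.7% × €360.00 = €9.72

€9.72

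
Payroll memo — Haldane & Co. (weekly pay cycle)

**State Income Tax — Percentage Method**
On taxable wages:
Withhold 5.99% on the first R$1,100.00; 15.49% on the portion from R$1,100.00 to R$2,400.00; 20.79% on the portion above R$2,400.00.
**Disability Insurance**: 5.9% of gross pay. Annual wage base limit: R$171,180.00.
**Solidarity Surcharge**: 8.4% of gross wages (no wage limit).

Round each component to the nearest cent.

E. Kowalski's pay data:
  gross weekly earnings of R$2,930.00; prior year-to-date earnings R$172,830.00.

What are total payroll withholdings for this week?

State Income Tax: taxable = R$2,930.00
  R$267.26 + 20.79% × (R$2,930.00 − R$2,400.00) = R$267.26 + 20.79% × R$530.00 = R$377.45
Disability Insurance: YTD R$172,830.00 ≥ cap R$171,180.00 → R$0.00
Solidarity Surcharge: 8.4% × R$2,930.00 = R$246.12
Total: R$377.45 + R$0.00 + R$246.12 = R$623.57

R$623.57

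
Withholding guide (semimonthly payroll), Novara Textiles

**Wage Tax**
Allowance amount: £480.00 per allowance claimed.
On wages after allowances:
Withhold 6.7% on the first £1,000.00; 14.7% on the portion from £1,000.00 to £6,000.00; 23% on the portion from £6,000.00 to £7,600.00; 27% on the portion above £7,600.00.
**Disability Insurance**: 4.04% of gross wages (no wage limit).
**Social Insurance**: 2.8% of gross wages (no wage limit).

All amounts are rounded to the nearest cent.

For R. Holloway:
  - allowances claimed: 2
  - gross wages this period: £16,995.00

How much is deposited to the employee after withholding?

Wage Tax: taxable = £16,995.00 − 2×£480.00 = £16,035.00
  £1,170.00 + 27% × (£16,035.00 − £7,600.00) = £1,170.00 + 27% × £8,435.00 = £3,447.45
Disability Insurance: 4.04% × £16,995.00 = £686.60
Social Insurance: 2.8% × £16,995.00 = £475.86
Total withheld: £3,447.45 + £686.60 + £475.86 = £4,609.91
Net pay: £16,995.00 − £4,609.91 = £12,385.09

£12,385.09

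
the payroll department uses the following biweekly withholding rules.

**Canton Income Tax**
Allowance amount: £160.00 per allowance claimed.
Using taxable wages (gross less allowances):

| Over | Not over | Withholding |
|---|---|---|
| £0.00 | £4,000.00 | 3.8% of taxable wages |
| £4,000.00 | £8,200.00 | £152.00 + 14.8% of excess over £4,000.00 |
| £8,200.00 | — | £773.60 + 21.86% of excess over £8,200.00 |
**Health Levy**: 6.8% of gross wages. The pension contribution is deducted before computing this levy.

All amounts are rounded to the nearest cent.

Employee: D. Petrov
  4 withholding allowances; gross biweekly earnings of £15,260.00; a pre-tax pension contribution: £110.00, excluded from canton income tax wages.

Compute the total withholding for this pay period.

Canton Income Tax: taxable = £15,260.00 − £110.00 − 4×£160.00 = £14,510.00
  £773.60 + 21.86% × (£14,510.00 − £8,200.00) = £773.60 + 21.86% × £6,310.00 = £2,152.97
Health Levy: 6.8% × £15,150.00 = £1,030.20
Total: £2,152.97 + £1,030.20 = £3,183.17

£3,183.17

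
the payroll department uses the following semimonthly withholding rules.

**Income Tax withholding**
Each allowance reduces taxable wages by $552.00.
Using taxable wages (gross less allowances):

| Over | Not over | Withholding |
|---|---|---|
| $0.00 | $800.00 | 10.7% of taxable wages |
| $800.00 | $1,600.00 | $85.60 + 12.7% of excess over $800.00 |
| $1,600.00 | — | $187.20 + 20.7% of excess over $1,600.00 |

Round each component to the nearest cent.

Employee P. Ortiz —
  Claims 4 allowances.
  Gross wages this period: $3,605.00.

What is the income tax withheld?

$161.42

Income Tax: taxable = $3,605.00 − 4×$552.00 = $1,397.00
  $85.60 + 12.7% × ($1,397.00 − $800.00) = $85.60 + 12.7% × $597.00 = $161.42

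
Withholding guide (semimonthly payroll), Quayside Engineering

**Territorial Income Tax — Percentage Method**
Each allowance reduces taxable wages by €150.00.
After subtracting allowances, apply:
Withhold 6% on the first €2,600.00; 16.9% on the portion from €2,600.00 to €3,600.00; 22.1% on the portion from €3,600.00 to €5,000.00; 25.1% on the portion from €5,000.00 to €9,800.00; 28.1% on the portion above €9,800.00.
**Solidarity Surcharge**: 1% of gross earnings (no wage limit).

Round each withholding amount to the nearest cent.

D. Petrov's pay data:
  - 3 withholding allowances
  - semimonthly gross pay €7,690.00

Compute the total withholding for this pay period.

€1,273.54

Territorial Income Tax: taxable = €7,690.00 − 3×€150.00 = €7,240.00
  €634.40 + 25.1% × (€7,240.00 − €5,000.00) = €634.40 + 25.1% × €2,240.00 = €1,196.64
Solidarity Surcharge: 1% × €7,690.00 = €76.90
Total: €1,196.64 + €76.90 = €1,273.54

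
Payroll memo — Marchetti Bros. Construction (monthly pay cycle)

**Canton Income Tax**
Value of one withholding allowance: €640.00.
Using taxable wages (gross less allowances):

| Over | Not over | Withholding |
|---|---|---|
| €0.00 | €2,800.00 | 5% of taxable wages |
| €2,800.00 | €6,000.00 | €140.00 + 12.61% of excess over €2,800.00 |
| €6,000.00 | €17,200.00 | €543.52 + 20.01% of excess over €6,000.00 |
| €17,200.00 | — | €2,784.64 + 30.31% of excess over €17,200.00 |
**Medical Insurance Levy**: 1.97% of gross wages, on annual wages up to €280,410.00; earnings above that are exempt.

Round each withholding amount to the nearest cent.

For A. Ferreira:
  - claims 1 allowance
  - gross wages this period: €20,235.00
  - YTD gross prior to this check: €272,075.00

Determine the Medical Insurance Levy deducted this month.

Medical Insurance Levy: cap €280,410.00 − YTD €272,075.00 = €8,335.00 subject; 1.97% × €8,335.00 = €164.20

€164.20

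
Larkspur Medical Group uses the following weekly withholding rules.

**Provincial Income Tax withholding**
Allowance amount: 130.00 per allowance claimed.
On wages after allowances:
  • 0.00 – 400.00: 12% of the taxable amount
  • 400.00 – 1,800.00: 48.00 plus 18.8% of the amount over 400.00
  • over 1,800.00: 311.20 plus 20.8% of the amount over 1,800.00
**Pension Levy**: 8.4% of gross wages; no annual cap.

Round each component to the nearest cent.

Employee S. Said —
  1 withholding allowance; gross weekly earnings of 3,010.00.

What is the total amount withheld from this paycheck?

Provincial Income Tax: taxable = 3,010.00 − 1×130.00 = 2,880.00
  311.20 + 20.8% × (2,880.00 − 1,800.00) = 311.20 + 20.8% × 1,080.00 = 535.84
Pension Levy: 8.4% × 3,010.00 = 252.84
Total: 535.84 + 252.84 = 788.68

788.68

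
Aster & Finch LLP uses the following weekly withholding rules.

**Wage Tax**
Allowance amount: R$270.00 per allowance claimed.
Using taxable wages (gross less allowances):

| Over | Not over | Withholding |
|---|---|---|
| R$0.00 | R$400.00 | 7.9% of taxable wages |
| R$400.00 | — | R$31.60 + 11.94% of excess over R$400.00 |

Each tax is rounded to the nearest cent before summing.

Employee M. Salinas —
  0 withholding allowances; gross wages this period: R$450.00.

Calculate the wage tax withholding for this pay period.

Wage Tax: taxable = R$450.00
  R$31.60 + 11.94% × (R$450.00 − R$400.00) = R$31.60 + 11.94% × R$50.00 = R$37.57

R$37.57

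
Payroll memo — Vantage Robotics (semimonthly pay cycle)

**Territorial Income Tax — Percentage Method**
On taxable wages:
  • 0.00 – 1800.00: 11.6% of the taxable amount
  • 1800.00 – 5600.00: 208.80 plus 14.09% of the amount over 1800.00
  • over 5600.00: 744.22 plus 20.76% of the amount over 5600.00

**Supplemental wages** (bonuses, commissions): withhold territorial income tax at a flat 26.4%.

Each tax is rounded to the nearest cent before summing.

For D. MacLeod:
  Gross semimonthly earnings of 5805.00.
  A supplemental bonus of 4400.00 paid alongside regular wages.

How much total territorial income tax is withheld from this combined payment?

Territorial Income Tax: taxable = 5805.00
  744.22 + 20.76% × (5805.00 − 5600.00) = 744.22 + 20.76% × 205.00 = 786.78
Supplemental (26.4% flat on bonus): 26.4% × 4400.00 = 1161.60
Total territorial income tax: 786.78 + 1161.60 = 1948.38

1948.38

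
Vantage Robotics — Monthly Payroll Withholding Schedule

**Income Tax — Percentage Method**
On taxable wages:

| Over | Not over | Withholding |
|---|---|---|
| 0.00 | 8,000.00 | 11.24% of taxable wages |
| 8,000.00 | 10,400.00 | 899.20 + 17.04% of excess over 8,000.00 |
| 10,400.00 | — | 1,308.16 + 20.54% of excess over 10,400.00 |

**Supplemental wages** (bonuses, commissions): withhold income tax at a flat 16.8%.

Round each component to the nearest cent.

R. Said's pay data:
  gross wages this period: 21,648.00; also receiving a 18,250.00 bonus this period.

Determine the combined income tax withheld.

6,684.50

Income Tax: taxable = 21,648.00
  1,308.16 + 20.54% × (21,648.00 − 10,400.00) = 1,308.16 + 20.54% × 11,248.00 = 3,618.50
Supplemental (16.8% flat on bonus): 16.8% × 18,250.00 = 3,066.00
Total income tax: 3,618.50 + 3,066.00 = 6,684.50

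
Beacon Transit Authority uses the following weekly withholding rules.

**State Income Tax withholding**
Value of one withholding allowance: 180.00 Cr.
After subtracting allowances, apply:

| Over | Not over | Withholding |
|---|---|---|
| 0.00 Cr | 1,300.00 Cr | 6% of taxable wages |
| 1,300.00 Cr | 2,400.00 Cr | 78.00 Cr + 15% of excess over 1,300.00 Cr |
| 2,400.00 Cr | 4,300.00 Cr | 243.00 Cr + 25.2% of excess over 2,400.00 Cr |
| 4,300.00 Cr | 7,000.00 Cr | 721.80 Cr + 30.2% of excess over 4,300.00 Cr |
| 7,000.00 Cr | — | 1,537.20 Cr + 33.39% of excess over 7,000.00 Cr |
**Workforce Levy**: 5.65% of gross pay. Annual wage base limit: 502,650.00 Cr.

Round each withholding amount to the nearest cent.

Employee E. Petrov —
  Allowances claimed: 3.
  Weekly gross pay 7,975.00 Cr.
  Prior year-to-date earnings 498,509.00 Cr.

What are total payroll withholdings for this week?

State Income Tax: taxable = 7,975.00 Cr − 3×180.00 Cr = 7,435.00 Cr
  1,537.20 Cr + 33.39% × (7,435.00 Cr − 7,000.00 Cr) = 1,537.20 Cr + 33.39% × 435.00 Cr = 1,682.45 Cr
Workforce Levy: cap 502,650.00 Cr − YTD 498,509.00 Cr = 4,141.00 Cr subject; 5.65% × 4,141.00 Cr = 233.97 Cr
Total: 1,682.45 Cr + 233.97 Cr = 1,916.42 Cr

1,916.42 Cr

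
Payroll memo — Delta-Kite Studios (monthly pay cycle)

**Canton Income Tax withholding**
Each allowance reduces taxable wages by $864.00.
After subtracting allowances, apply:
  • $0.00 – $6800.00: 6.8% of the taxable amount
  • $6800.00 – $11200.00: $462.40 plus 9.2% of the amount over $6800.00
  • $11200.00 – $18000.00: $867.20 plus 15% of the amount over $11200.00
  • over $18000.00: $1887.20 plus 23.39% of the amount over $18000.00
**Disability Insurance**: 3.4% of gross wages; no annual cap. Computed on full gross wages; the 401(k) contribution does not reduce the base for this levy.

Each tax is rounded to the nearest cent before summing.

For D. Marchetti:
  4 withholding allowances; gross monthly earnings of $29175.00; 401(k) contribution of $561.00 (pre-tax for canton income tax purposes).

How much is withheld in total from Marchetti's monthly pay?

$4553.41

Canton Income Tax: taxable = $29175.00 − $561.00 − 4×$864.00 = $25158.00
  $1887.20 + 23.39% × ($25158.00 − $18000.00) = $1887.20 + 23.39% × $7158.00 = $3561.46
Disability Insurance: 3.4% × $29175.00 = $991.95
Total: $3561.46 + $991.95 = $4553.41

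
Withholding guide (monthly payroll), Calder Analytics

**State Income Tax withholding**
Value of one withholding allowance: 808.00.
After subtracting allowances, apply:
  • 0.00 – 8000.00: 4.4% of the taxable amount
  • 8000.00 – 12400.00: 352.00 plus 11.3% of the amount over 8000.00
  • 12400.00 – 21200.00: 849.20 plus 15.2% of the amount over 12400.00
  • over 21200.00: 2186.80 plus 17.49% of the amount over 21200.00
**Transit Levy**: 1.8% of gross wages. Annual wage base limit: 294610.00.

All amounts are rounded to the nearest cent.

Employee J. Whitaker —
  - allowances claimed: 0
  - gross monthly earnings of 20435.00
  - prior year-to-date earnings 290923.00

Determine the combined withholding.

State Income Tax: taxable = 20435.00
  849.20 + 15.2% × (20435.00 − 12400.00) = 849.20 + 15.2% × 8035.00 = 2070.52
Transit Levy: cap 294610.00 − YTD 290923.00 = 3687.00 subject; 1.8% × 3687.00 = 66.37
Total: 2070.52 + 66.37 = 2136.89

2136.89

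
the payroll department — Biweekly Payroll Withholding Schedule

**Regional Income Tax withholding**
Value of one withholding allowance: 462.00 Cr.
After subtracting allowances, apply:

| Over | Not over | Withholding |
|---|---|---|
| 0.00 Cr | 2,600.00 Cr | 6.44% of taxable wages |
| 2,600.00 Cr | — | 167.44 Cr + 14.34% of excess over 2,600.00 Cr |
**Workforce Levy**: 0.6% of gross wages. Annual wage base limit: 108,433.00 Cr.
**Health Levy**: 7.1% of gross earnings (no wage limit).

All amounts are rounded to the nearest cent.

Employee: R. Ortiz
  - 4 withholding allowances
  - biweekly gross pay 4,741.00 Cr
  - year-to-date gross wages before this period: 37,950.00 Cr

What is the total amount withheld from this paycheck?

574.52 Cr

Regional Income Tax: taxable = 4,741.00 Cr − 4×462.00 Cr = 2,893.00 Cr
  167.44 Cr + 14.34% × (2,893.00 Cr − 2,600.00 Cr) = 167.44 Cr + 14.34% × 293.00 Cr = 209.46 Cr
Workforce Levy: 0.6% × 4,741.00 Cr = 28.45 Cr
Health Levy: 7.1% × 4,741.00 Cr = 336.61 Cr
Total: 209.46 Cr + 28.45 Cr + 336.61 Cr = 574.52 Cr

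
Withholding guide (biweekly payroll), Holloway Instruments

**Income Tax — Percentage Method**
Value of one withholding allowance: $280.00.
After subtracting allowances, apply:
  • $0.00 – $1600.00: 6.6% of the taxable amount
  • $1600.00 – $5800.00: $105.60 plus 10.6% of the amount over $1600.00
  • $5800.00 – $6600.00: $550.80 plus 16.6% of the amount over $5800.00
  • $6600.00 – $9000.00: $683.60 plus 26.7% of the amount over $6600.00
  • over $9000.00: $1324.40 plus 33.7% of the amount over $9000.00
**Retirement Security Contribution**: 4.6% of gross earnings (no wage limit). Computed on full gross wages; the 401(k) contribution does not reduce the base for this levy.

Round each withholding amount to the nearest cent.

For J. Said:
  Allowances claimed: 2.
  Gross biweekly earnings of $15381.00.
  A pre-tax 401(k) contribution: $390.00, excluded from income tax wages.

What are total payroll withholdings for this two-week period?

$3862.18

Income Tax: taxable = $15381.00 − $390.00 − 2×$280.00 = $14431.00
  $1324.40 + 33.7% × ($14431.00 − $9000.00) = $1324.40 + 33.7% × $5431.00 = $3154.65
Retirement Security Contribution: 4.6% × $15381.00 = $707.53
Total: $3154.65 + $707.53 = $3862.18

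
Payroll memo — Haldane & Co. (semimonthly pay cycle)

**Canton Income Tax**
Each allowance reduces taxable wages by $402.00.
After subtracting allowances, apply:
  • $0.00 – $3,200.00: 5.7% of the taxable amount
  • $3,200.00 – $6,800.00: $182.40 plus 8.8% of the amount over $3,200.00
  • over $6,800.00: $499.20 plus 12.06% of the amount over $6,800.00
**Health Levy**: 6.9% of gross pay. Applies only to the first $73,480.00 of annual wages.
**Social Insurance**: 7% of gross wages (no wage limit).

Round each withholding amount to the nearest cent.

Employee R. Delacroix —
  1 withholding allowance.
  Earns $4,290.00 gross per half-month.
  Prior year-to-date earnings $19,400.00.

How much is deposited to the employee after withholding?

$3,450.75

Canton Income Tax: taxable = $4,290.00 − 1×$402.00 = $3,888.00
  $182.40 + 8.8% × ($3,888.00 − $3,200.00) = $182.40 + 8.8% × $688.00 = $242.94
Health Levy: 6.9% × $4,290.00 = $296.01
Social Insurance: 7% × $4,290.00 = $300.30
Total withheld: $242.94 + $296.01 + $300.30 = $839.25
Net pay: $4,290.00 − $839.25 = $3,450.75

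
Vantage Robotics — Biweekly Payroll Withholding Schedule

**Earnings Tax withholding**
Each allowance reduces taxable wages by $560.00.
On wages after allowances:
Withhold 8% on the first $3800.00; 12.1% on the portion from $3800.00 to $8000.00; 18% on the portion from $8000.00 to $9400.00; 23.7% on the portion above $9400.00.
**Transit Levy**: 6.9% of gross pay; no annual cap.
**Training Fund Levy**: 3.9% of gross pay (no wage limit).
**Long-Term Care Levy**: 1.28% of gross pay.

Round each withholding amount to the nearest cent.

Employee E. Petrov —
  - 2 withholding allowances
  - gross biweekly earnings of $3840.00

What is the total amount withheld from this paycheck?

$681.47

Earnings Tax: taxable = $3840.00 − 2×$560.00 = $2720.00
  8% × $2720.00 = $217.60
Transit Levy: 6.9% × $3840.00 = $264.96
Training Fund Levy: 3.9% × $3840.00 = $149.76
Long-Term Care Levy: 1.28% × $3840.00 = $49.15
Total: $217.60 + $264.96 + $149.76 + $49.15 = $681.47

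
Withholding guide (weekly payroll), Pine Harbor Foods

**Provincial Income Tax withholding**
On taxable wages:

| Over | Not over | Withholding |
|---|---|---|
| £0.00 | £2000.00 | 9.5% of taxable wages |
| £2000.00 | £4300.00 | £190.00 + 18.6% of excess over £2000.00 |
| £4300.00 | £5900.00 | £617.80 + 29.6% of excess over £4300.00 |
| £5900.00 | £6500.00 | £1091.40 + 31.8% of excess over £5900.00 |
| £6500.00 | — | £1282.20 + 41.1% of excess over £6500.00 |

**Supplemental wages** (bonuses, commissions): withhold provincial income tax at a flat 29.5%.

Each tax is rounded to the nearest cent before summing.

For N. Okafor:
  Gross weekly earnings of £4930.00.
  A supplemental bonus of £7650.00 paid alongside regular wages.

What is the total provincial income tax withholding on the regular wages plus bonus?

£3061.03

Provincial Income Tax: taxable = £4930.00
  £617.80 + 29.6% × (£4930.00 − £4300.00) = £617.80 + 29.6% × £630.00 = £804.28
Supplemental (29.5% flat on bonus): 29.5% × £7650.00 = £2256.75
Total provincial income tax: £804.28 + £2256.75 = £3061.03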